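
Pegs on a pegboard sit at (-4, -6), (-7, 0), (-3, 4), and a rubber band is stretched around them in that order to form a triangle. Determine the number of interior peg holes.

15

Using the shoelace formula, 2A = |[(-4)·0 − (-7)·(-6)] + [(-7)·4 − (-3)·0] + [(-3)·(-6) − (-4)·4]| = 36, so the area is 18.
Along each edge there are gcd(|Δx|,|Δy|)+1 lattice points, so counting each shared vertex once the boundary has gcd(3,6) + gcd(4,4) + gcd(1,10) = 3+4+1 = 8.
By Pick's theorem A = I + B/2 − 1, so I = 18 − 8/2 + 1 = 15.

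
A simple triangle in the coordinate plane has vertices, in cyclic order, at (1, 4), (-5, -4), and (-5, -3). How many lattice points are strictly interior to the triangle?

By the shoelace formula, twice the signed area is |(1·(-4) − (-5)·4) + ((-5)·(-3) − (-5)·(-4)) + ((-5)·4 − 1·(-3))| = 6, so the area is 3.
The number of boundary lattice points is Σ gcd(|Δx|,|Δy|) = gcd(6,8) + gcd(0,1) + gcd(6,7) = 2+1+1 = 4.
Pick's theorem gives I = A − B/2 + 1 = 3 − 4/2 + 1 = 2.

2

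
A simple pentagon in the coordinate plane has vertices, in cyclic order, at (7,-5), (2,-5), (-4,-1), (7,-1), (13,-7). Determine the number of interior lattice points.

32

By the shoelace formula, twice the signed area is |[7·(-5) − 2·(-5)] + [2·(-1) − (-4)·(-5)] + [(-4)·(-1) − 7·(-1)] + [7·(-7) − 13·(-1)] + [13·(-5) − 7·(-7)]| = 88, so the area is 44.
Along each edge there are gcd(|Δx|,|Δy|)+1 lattice points, so counting each shared vertex once the boundary has gcd(5,0) + gcd(6,4) + gcd(11,0) + gcd(6,6) + gcd(6,2) = 5+2+11+6+2 = 26.
Pick's theorem gives I = A − B/2 + 1 = 44 − 26/2 + 1 = 32.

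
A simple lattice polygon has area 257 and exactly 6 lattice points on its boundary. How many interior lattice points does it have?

255

Pick's theorem A = I + B/2 − 1 rearranges to I = A − B/2 + 1 = 257 − 6/2 + 1 = 255.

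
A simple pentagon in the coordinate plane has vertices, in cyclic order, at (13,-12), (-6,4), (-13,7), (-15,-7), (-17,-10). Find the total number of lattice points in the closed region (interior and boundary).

280

By the shoelace formula, twice the signed area is |[13·4 − (-6)·(-12)] + [(-6)·7 − (-13)·4] + [(-13)·(-7) − (-15)·7] + [(-15)·(-10) − (-17)·(-7)] + [(-17)·(-12) − 13·(-10)]| = 551, so the area is 275.5.
Summing gcd(|Δx|,|Δy|) over the edges gives the boundary count: gcd(19,16) + gcd(7,3) + gcd(2,14) + gcd(2,3) + gcd(30,2) = 1+1+2+1+2 = 7.
Pick's theorem gives I = A − B/2 + 1 = 275.5 − 7/2 + 1 = 273, so the closed region contains I + B = 273 + 7 = 280 lattice points.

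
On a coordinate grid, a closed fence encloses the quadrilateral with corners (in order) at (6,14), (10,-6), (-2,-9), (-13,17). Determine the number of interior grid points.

The shoelace formula gives twice the area as |[6·(-6) − 10·14] + [10·(-9) − (-2)·(-6)] + [(-2)·17 − (-13)·(-9)] + [(-13)·14 − 6·17]| = 713, so the area is 713/2.
The number of boundary lattice points is Σ gcd(|Δx|,|Δy|) = gcd(4,20) + gcd(12,3) + gcd(11,26) + gcd(19,3) = 4+3+1+1 = 9.
By Pick's theorem A = I + B/2 − 1, so I = 713/2 − 9/2 + 1 = 353.

353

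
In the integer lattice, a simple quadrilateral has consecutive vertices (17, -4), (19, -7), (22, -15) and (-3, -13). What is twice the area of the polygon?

By the shoelace formula, twice the signed area is |[17·(-7) − 19·(-4)] + [19·(-15) − 22·(-7)] + [22·(-13) − (-3)·(-15)] + [(-3)·(-4) − 17·(-13)]| = 272, so the area is 136.

272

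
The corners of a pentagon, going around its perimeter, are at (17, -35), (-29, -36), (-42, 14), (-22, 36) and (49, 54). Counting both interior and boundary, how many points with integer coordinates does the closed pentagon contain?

5171

Using the shoelace formula, 2A = |[17·(-36) − (-29)·(-35)] + [(-29)·14 − (-42)·(-36)] + [(-42)·36 − (-22)·14] + [(-22)·54 − 49·36] + [49·(-35) − 17·54]| = 10334, so the area is 5167.
Along each edge there are gcd(|Δx|,|Δy|)+1 lattice points, so counting each shared vertex once the boundary has gcd(46,1) + gcd(13,50) + gcd(20,22) + gcd(71,18) + gcd(32,89) = 1+1+2+1+1 = 6.
Pick's theorem gives I = A − B/2 + 1 = 5167 − 6/2 + 1 = 5165, so the closed region contains I + B = 5165 + 6 = 5171 lattice points.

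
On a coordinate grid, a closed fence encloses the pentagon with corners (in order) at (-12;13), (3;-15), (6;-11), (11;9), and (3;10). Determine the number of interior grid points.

303

By the shoelace formula, twice the signed area is |((-12)·(-15) − 3·13) + (3·(-11) − 6·(-15)) + (6·9 − 11·(-11)) + (11·10 − 3·9) + (3·13 − (-12)·10)| = 615, so the area is 615/2.
Along each edge there are gcd(|Δx|,|Δy|)+1 lattice points, so counting each shared vertex once the boundary has gcd(15,28) + gcd(3,4) + gcd(5,20) + gcd(8,1) + gcd(15,3) = 1+1+5+1+3 = 11.
Pick's theorem gives I = A − B/2 + 1 = 615/2 − 11/2 + 1 = 303.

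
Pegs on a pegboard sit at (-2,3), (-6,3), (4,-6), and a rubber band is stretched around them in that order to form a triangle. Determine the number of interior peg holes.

15

Using the shoelace formula, 2A = |((-2)·3 − (-6)·3) + ((-6)·(-6) − 4·3) + (4·3 − (-2)·(-6))| = 36, so the area is 18.
Summing gcd(|Δx|,|Δy|) over the edges gives the boundary count: gcd(4,0) + gcd(10,9) + gcd(6,9) = 4+1+3 = 8.
By Pick's theorem A = I + B/2 − 1, so I = 18 − 8/2 + 1 = 15.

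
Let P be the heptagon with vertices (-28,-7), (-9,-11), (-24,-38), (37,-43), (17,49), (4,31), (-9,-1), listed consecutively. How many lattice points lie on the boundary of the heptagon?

12

Along each edge there are gcd(|Δx|,|Δy|)+1 lattice points, so counting each shared vertex once the boundary has gcd(19,4) + gcd(15,27) + gcd(61,5) + gcd(20,92) + gcd(13,18) + gcd(13,32) + gcd(19,6) = 1+3+1+4+1+1+1 = 12.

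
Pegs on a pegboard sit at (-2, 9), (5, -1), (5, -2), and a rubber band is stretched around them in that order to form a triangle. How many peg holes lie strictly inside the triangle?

The shoelace formula gives twice the area as |[(-2)·(-1) − 5·9] + [5·(-2) − 5·(-1)] + [5·9 − (-2)·(-2)]| = 7, so the area is 7/2.
Summing gcd(|Δx|,|Δy|) over the edges gives the boundary count: gcd(7,10) + gcd(0,1) + gcd(7,11) = 1+1+1 = 3.
By Pick's theorem A = I + B/2 − 1, so I = 7/2 − 3/2 + 1 = 3.

3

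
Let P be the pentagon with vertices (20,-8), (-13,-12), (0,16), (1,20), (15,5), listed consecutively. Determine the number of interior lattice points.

The shoelace formula gives twice the area as |[20·(-12) − (-13)·(-8)] + [(-13)·16 − 0·(-12)] + [0·20 − 1·16] + [1·5 − 15·20] + [15·(-8) − 20·5]| = 1083, so the area is 541.5.
Summing gcd(|Δx|,|Δy|) over the edges gives the boundary count: gcd(33,4) + gcd(13,28) + gcd(1,4) + gcd(14,15) + gcd(5,13) = 1+1+1+1+1 = 5.
Pick's theorem gives I = A − B/2 + 1 = 541.5 − 5/2 + 1 = 540.

540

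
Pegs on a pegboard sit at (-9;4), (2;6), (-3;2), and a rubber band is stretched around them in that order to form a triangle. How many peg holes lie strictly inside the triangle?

16

By the shoelace formula, twice the signed area is |[(-9)·6 − 2·4] + [2·2 − (-3)·6] + [(-3)·4 − (-9)·2]| = 34, so the area is 17.
Summing gcd(|Δx|,|Δy|) over the edges gives the boundary count: gcd(11,2) + gcd(5,4) + gcd(6,2) = 1+1+2 = 4.
Pick's theorem gives I = A − B/2 + 1 = 17 − 4/2 + 1 = 16.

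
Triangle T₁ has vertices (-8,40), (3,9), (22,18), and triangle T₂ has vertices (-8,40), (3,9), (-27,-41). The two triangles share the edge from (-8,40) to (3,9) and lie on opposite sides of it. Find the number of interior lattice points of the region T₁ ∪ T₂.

The union is the simple quadrilateral with vertices (-8,40), (22,18), (3,9), (-27,-41) in order.
The shoelace formula gives twice the area as |[(-8)·18 − 22·40] + [22·9 − 3·18] + [3·(-41) − (-27)·9] + [(-27)·40 − (-8)·(-41)]| = 2168, so the area is 1084.
Summing gcd(|Δx|,|Δy|) over the edges gives the boundary count: gcd(30,22) + gcd(19,9) + gcd(30,50) + gcd(19,81) = 2+1+10+1 = 14.
By Pick's theorem I = A − B/2 + 1 = 1084 − 14/2 + 1 = 1078.

1078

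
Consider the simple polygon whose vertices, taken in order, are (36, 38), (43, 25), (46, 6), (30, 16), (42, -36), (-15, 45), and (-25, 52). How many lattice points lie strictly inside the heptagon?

1969

The shoelace formula gives twice the area as |(36·25 − 43·38) + (43·6 − 46·25) + (46·16 − 30·6) + (30·(-36) − 42·16) + (42·45 − (-15)·(-36)) + ((-15)·52 − (-25)·45) + ((-25)·38 − 36·52)| = 3949, so the area is 1974.5.
Along each edge there are gcd(|Δx|,|Δy|)+1 lattice points, so counting each shared vertex once the boundary has gcd(7,13) + gcd(3,19) + gcd(16,10) + gcd(12,52) + gcd(57,81) + gcd(10,7) + gcd(61,14) = 1+1+2+4+3+1+1 = 13.
Pick's theorem gives I = A − B/2 + 1 = 1974.5 − 13/2 + 1 = 1969.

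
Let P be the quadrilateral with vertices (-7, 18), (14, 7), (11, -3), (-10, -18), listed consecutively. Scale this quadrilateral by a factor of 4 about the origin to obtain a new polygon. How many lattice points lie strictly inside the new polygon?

7617

By the shoelace formula, twice the signed area is |[(-7)·7 − 14·18] + [14·(-3) − 11·7] + [11·(-18) − (-10)·(-3)] + [(-10)·18 − (-7)·(-18)]| = 954, so the area is 477.
Along each edge there are gcd(|Δx|,|Δy|)+1 lattice points, so counting each shared vertex once the boundary has gcd(21,11) + gcd(3,10) + gcd(21,15) + gcd(3,36) = 1+1+3+3 = 8.
Scaling by 4 multiplies the area by 4² = 16 (so the new area is 7632) and multiplies the boundary lattice-point count by 4, giving 32.
By Pick's theorem, the interior count of the dilated polygon is 7632 − 32/2 + 1 = 7617.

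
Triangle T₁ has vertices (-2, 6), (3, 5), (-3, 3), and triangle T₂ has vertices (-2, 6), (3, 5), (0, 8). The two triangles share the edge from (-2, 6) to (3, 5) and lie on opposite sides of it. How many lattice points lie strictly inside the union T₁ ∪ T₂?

The union is the simple quadrilateral with vertices (-2, 6), (-3, 3), (3, 5), (0, 8) in order.
Using the shoelace formula, 2A = |[(-2)·3 − (-3)·6] + [(-3)·5 − 3·3] + [3·8 − 0·5] + [0·6 − (-2)·8]| = 28, so the area is 14.
Along each edge there are gcd(|Δx|,|Δy|)+1 lattice points, so counting each shared vertex once the boundary has gcd(1,3) + gcd(6,2) + gcd(3,3) + gcd(2,2) = 1+2+3+2 = 8.
By Pick's theorem I = A − B/2 + 1 = 14 − 8/2 + 1 = 11.

11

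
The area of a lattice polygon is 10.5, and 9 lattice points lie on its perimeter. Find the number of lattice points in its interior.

Pick's theorem A = I + B/2 − 1 rearranges to I = A − B/2 + 1 = 10.5 − 9/2 + 1 = 7.

7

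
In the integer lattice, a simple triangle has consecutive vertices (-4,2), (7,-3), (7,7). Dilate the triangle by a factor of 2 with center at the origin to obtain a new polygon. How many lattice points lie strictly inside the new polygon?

The shoelace formula gives twice the area as |[(-4)·(-3) − 7·2] + [7·7 − 7·(-3)] + [7·2 − (-4)·7]| = 110, so the area is 55.
Summing gcd(|Δx|,|Δy|) over the edges gives the boundary count: gcd(11,5) + gcd(0,10) + gcd(11,5) = 1+10+1 = 12.
Scaling by 2 multiplies the area by 2² = 4 (so the new area is 220) and multiplies the boundary lattice-point count by 2, giving 24.
By Pick's theorem, the interior count of the dilated polygon is 220 − 24/2 + 1 = 209.

209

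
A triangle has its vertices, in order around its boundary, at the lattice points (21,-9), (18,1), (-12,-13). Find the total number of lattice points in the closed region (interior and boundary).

Using the shoelace formula, 2A = |(21·1 − 18·(-9)) + (18·(-13) − (-12)·1) + ((-12)·(-9) − 21·(-13))| = 342, so the area is 171.
The number of boundary lattice points is Σ gcd(|Δx|,|Δy|) = gcd(3,10) + gcd(30,14) + gcd(33,4) = 1+2+1 = 4.
Pick's theorem gives I = A − B/2 + 1 = 171 − 4/2 + 1 = 170, so the closed region contains I + B = 170 + 4 = 174 lattice points.

174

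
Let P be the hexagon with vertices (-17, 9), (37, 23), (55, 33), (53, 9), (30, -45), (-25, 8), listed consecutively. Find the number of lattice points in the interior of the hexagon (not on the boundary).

2822

Using the shoelace formula, 2A = |((-17)·23 − 37·9) + (37·33 − 55·23) + (55·9 − 53·33) + (53·(-45) − 30·9) + (30·8 − (-25)·(-45)) + ((-25)·9 − (-17)·8)| = 5651, so the area is 2825.5.
Along each edge there are gcd(|Δx|,|Δy|)+1 lattice points, so counting each shared vertex once the boundary has gcd(54,14) + gcd(18,10) + gcd(2,24) + gcd(23,54) + gcd(55,53) + gcd(8,1) = 2+2+2+1+1+1 = 9.
By Pick's theorem A = I + B/2 − 1, so I = 2825.5 − 9/2 + 1 = 2822.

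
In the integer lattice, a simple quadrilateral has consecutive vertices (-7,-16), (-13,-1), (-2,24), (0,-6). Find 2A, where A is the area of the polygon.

545

The shoelace formula gives twice the area as |((-7)·(-1) − (-13)·(-16)) + ((-13)·24 − (-2)·(-1)) + ((-2)·(-6) − 0·24) + (0·(-16) − (-7)·(-6))| = 545, so the area is 272.5.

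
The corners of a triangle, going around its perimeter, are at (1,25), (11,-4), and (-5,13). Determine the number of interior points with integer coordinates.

144

By the shoelace formula, twice the signed area is |(1·(-4) − 11·25) + (11·13 − (-5)·(-4)) + ((-5)·25 − 1·13)| = 294, so the area is 147.
The number of boundary lattice points is Σ gcd(|Δx|,|Δy|) = gcd(10,29) + gcd(16,17) + gcd(6,12) = 1+1+6 = 8.
By Pick's theorem A = I + B/2 − 1, so I = 147 − 8/2 + 1 = 144.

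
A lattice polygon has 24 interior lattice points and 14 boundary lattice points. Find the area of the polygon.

Pick's theorem states A = I + B/2 − 1, so A = 24 + 14/2 − 1 = 30.

30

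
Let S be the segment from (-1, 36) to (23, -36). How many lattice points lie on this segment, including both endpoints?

The number of lattice points on a segment between lattice points is gcd(|Δx|,|Δy|) + 1 = gcd(24,72) + 1 = 24 + 1 = 25.

25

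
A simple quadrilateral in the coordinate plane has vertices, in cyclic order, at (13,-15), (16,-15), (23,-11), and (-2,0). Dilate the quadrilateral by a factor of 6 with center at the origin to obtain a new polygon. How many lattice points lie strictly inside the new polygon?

3937

The shoelace formula gives twice the area as |[13·(-15) − 16·(-15)] + [16·(-11) − 23·(-15)] + [23·0 − (-2)·(-11)] + [(-2)·(-15) − 13·0]| = 222, so the area is 111.
Along each edge there are gcd(|Δx|,|Δy|)+1 lattice points, so counting each shared vertex once the boundary has gcd(3,0) + gcd(7,4) + gcd(25,11) + gcd(15,15) = 3+1+1+15 = 20.
Scaling by 6 multiplies the area by 6² = 36 (so the new area is 3996) and multiplies the boundary lattice-point count by 6, giving 120.
By Pick's theorem, the interior count of the dilated polygon is 3996 − 120/2 + 1 = 3937.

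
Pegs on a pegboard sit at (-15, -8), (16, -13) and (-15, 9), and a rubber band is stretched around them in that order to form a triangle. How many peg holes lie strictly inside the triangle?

Using the shoelace formula, 2A = |((-15)·(-13) − 16·(-8)) + (16·9 − (-15)·(-13)) + ((-15)·(-8) − (-15)·9)| = 527, so the area is 263.5.
Summing gcd(|Δx|,|Δy|) over the edges gives the boundary count: gcd(31,5) + gcd(31,22) + gcd(0,17) = 1+1+17 = 19.
Pick's theorem gives I = A − B/2 + 1 = 263.5 − 19/2 + 1 = 255.

255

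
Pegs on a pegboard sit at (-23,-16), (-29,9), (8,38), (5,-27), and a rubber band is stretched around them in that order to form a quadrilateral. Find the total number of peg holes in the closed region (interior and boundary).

1479

Using the shoelace formula, 2A = |((-23)·9 − (-29)·(-16)) + ((-29)·38 − 8·9) + (8·(-27) − 5·38) + (5·(-16) − (-23)·(-27))| = 2952, so the area is 1476.
Along each edge there are gcd(|Δx|,|Δy|)+1 lattice points, so counting each shared vertex once the boundary has gcd(6,25) + gcd(37,29) + gcd(3,65) + gcd(28,11) = 1+1+1+1 = 4.
Pick's theorem gives I = A − B/2 + 1 = 1476 − 4/2 + 1 = 1475, so the closed region contains I + B = 1475 + 4 = 1479 lattice points.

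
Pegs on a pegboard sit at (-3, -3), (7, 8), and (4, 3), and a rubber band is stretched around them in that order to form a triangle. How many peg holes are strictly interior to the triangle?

8

By the shoelace formula, twice the signed area is |[(-3)·8 − 7·(-3)] + [7·3 − 4·8] + [4·(-3) − (-3)·3]| = 17, so the area is 17/2.
The number of boundary lattice points is Σ gcd(|Δx|,|Δy|) = gcd(10,11) + gcd(3,5) + gcd(7,6) = 1+1+1 = 3.
By Pick's theorem A = I + B/2 − 1, so I = 17/2 − 3/2 + 1 = 8.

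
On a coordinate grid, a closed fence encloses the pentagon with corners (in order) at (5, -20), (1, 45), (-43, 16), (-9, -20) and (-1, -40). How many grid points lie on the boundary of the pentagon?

10

The number of boundary lattice points is Σ gcd(|Δx|,|Δy|) = gcd(4,65) + gcd(44,29) + gcd(34,36) + gcd(8,20) + gcd(6,20) = 1+1+2+4+2 = 10.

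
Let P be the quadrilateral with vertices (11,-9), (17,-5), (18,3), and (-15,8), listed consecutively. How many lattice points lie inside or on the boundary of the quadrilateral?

Using the shoelace formula, 2A = |[11·(-5) − 17·(-9)] + [17·3 − 18·(-5)] + [18·8 − (-15)·3] + [(-15)·(-9) − 11·8]| = 475, so the area is 475/2.
The number of boundary lattice points is Σ gcd(|Δx|,|Δy|) = gcd(6,4) + gcd(1,8) + gcd(33,5) + gcd(26,17) = 2+1+1+1 = 5.
Pick's theorem gives I = A − B/2 + 1 = 475/2 − 5/2 + 1 = 236, so the closed region contains I + B = 236 + 5 = 241 lattice points.

241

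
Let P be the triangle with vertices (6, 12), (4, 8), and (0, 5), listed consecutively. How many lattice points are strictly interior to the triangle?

4

By the shoelace formula, twice the signed area is |(6·8 − 4·12) + (4·5 − 0·8) + (0·12 − 6·5)| = 10, so the area is 5.
The number of boundary lattice points is Σ gcd(|Δx|,|Δy|) = gcd(2,4) + gcd(4,3) + gcd(6,7) = 2+1+1 = 4.
Pick's theorem gives I = A − B/2 + 1 = 5 − 4/2 + 1 = 4.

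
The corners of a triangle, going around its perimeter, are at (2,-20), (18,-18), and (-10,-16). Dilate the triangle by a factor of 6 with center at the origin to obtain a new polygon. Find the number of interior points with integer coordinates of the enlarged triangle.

By the shoelace formula, twice the signed area is |[2·(-18) − 18·(-20)] + [18·(-16) − (-10)·(-18)] + [(-10)·(-20) − 2·(-16)]| = 88, so the area is 44.
Summing gcd(|Δx|,|Δy|) over the edges gives the boundary count: gcd(16,2) + gcd(28,2) + gcd(12,4) = 2+2+4 = 8.
Scaling by 6 multiplies the area by 6² = 36 (so the new area is 1584) and multiplies the boundary lattice-point count by 6, giving 48.
By Pick's theorem, the interior count of the dilated polygon is 1584 − 48/2 + 1 = 1561.

1561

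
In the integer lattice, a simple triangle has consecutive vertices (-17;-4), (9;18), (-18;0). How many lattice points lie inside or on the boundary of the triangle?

70

Using the shoelace formula, 2A = |((-17)·18 − 9·(-4)) + (9·0 − (-18)·18) + ((-18)·(-4) − (-17)·0)| = 126, so the area is 63.
Along each edge there are gcd(|Δx|,|Δy|)+1 lattice points, so counting each shared vertex once the boundary has gcd(26,22) + gcd(27,18) + gcd(1,4) = 2+9+1 = 12.
Pick's theorem gives I = A − B/2 + 1 = 63 − 12/2 + 1 = 58, so the closed region contains I + B = 58 + 12 = 70 lattice points.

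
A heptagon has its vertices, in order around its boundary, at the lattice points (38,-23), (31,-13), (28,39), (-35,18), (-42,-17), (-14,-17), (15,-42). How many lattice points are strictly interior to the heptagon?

Using the shoelace formula, 2A = |(38·(-13) − 31·(-23)) + (31·39 − 28·(-13)) + (28·18 − (-35)·39) + ((-35)·(-17) − (-42)·18) + ((-42)·(-17) − (-14)·(-17)) + ((-14)·(-42) − 15·(-17)) + (15·(-23) − 38·(-42))| = 7582, so the area is 3791.
The number of boundary lattice points is Σ gcd(|Δx|,|Δy|) = gcd(7,10) + gcd(3,52) + gcd(63,21) + gcd(7,35) + gcd(28,0) + gcd(29,25) + gcd(23,19) = 1+1+21+7+28+1+1 = 60.
By Pick's theorem A = I + B/2 − 1, so I = 3791 − 60/2 + 1 = 3762.

3762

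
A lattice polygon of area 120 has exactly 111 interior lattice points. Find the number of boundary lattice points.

20

Pick's theorem gives A = I + B/2 − 1, so B = 2(A − I + 1) = 2(120 − 111 + 1) = 20.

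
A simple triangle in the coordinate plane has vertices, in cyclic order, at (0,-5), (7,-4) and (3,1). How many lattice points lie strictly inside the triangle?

By the shoelace formula, twice the signed area is |(0·(-4) − 7·(-5)) + (7·1 − 3·(-4)) + (3·(-5) − 0·1)| = 39, so the area is 19.5.
Along each edge there are gcd(|Δx|,|Δy|)+1 lattice points, so counting each shared vertex once the boundary has gcd(7,1) + gcd(4,5) + gcd(3,6) = 1+1+3 = 5.
Pick's theorem gives I = A − B/2 + 1 = 19.5 − 5/2 + 1 = 18.

18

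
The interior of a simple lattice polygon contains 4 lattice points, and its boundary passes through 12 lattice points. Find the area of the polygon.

9

By Pick's theorem, A = I + B/2 − 1 = 4 + 12/2 − 1 = 9.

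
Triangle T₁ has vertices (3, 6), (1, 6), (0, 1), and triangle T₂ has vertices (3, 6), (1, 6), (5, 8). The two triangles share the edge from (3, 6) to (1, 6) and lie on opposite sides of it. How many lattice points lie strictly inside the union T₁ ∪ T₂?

The union is the simple quadrilateral with vertices (3, 6), (0, 1), (1, 6), (5, 8) in order.
Using the shoelace formula, 2A = |(3·1 − 0·6) + (0·6 − 1·1) + (1·8 − 5·6) + (5·6 − 3·8)| = 14, so the area is 7.
The number of boundary lattice points is Σ gcd(|Δx|,|Δy|) = gcd(3,5) + gcd(1,5) + gcd(4,2) + gcd(2,2) = 1+1+2+2 = 6.
By Pick's theorem I = A − B/2 + 1 = 7 − 6/2 + 1 = 5.

5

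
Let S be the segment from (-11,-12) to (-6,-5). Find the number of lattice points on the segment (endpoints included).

The number of lattice points on a segment between lattice points is gcd(|Δx|,|Δy|) + 1 = gcd(5,7) + 1 = 1 + 1 = 2.

2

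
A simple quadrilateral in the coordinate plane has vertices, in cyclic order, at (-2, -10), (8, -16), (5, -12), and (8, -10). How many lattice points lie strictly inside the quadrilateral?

15

The shoelace formula gives twice the area as |((-2)·(-16) − 8·(-10)) + (8·(-12) − 5·(-16)) + (5·(-10) − 8·(-12)) + (8·(-10) − (-2)·(-10))| = 42, so the area is 21.
The number of boundary lattice points is Σ gcd(|Δx|,|Δy|) = gcd(10,6) + gcd(3,4) + gcd(3,2) + gcd(10,0) = 2+1+1+10 = 14.
By Pick's theorem A = I + B/2 − 1, so I = 21 − 14/2 + 1 = 15.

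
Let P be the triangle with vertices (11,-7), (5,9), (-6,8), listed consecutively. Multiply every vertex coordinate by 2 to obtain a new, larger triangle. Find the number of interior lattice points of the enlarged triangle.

361

The shoelace formula gives twice the area as |(11·9 − 5·(-7)) + (5·8 − (-6)·9) + ((-6)·(-7) − 11·8)| = 182, so the area is 91.
The number of boundary lattice points is Σ gcd(|Δx|,|Δy|) = gcd(6,16) + gcd(11,1) + gcd(17,15) = 2+1+1 = 4.
Scaling by 2 multiplies the area by 2² = 4 (so the new area is 364) and multiplies the boundary lattice-point count by 2, giving 8.
By Pick's theorem, the interior count of the dilated polygon is 364 − 8/2 + 1 = 361.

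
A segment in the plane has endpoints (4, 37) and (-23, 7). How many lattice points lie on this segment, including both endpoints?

The number of lattice points on a segment between lattice points is gcd(|Δx|,|Δy|) + 1 = gcd(27,30) + 1 = 3 + 1 = 4.

4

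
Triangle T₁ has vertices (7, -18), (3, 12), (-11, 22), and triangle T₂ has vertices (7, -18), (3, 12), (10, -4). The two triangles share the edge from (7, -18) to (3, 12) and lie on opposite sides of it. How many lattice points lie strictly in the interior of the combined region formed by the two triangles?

261

The union is the simple quadrilateral with vertices (7, -18), (-11, 22), (3, 12), (10, -4) in order.
Using the shoelace formula, 2A = |(7·22 − (-11)·(-18)) + ((-11)·12 − 3·22) + (3·(-4) − 10·12) + (10·(-18) − 7·(-4))| = 526, so the area is 263.
The number of boundary lattice points is Σ gcd(|Δx|,|Δy|) = gcd(18,40) + gcd(14,10) + gcd(7,16) + gcd(3,14) = 2+2+1+1 = 6.
By Pick's theorem I = A − B/2 + 1 = 263 − 6/2 + 1 = 261.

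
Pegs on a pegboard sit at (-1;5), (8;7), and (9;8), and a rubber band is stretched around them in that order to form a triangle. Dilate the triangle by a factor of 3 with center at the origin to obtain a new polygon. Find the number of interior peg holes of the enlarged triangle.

Using the shoelace formula, 2A = |((-1)·7 − 8·5) + (8·8 − 9·7) + (9·5 − (-1)·8)| = 7, so the area is 7/2.
The number of boundary lattice points is Σ gcd(|Δx|,|Δy|) = gcd(9,2) + gcd(1,1) + gcd(10,3) = 1+1+1 = 3.
Scaling by 3 multiplies the area by 3² = 9 (so the new area is 63/2) and multiplies the boundary lattice-point count by 3, giving 9.
By Pick's theorem, the interior count of the dilated polygon is 63/2 − 9/2 + 1 = 28.

28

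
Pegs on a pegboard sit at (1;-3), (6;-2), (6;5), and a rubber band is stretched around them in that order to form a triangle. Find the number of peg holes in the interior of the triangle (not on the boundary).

Using the shoelace formula, 2A = |(1·(-2) − 6·(-3)) + (6·5 − 6·(-2)) + (6·(-3) − 1·5)| = 35, so the area is 35/2.
The number of boundary lattice points is Σ gcd(|Δx|,|Δy|) = gcd(5,1) + gcd(0,7) + gcd(5,8) = 1+7+1 = 9.
By Pick's theorem A = I + B/2 − 1, so I = 35/2 − 9/2 + 1 = 14.

14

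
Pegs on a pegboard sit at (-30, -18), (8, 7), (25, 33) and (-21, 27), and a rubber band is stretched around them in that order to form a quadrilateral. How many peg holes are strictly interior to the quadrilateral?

1284

By the shoelace formula, twice the signed area is |[(-30)·7 − 8·(-18)] + [8·33 − 25·7] + [25·27 − (-21)·33] + [(-21)·(-18) − (-30)·27]| = 2579, so the area is 1289.5.
Along each edge there are gcd(|Δx|,|Δy|)+1 lattice points, so counting each shared vertex once the boundary has gcd(38,25) + gcd(17,26) + gcd(46,6) + gcd(9,45) = 1+1+2+9 = 13.
Pick's theorem gives I = A − B/2 + 1 = 1289.5 − 13/2 + 1 = 1284.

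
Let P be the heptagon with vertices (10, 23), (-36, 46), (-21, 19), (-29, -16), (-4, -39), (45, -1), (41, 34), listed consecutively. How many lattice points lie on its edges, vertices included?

The number of boundary lattice points is Σ gcd(|Δx|,|Δy|) = gcd(46,23) + gcd(15,27) + gcd(8,35) + gcd(25,23) + gcd(49,38) + gcd(4,35) + gcd(31,11) = 23+3+1+1+1+1+1 = 31.

31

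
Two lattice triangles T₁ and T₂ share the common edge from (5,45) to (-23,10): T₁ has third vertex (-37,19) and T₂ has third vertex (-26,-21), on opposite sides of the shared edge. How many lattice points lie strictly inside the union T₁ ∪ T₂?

The union is the simple quadrilateral with vertices (5,45), (-37,19), (-23,10), (-26,-21) in order.
Using the shoelace formula, 2A = |[5·19 − (-37)·45] + [(-37)·10 − (-23)·19] + [(-23)·(-21) − (-26)·10] + [(-26)·45 − 5·(-21)]| = 1505, so the area is 752.5.
Summing gcd(|Δx|,|Δy|) over the edges gives the boundary count: gcd(42,26) + gcd(14,9) + gcd(3,31) + gcd(31,66) = 2+1+1+1 = 5.
By Pick's theorem I = A − B/2 + 1 = 752.5 − 5/2 + 1 = 751.

751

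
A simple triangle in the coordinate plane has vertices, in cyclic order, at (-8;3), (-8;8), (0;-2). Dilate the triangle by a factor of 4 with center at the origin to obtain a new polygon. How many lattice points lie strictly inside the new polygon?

305

Using the shoelace formula, 2A = |[(-8)·8 − (-8)·3] + [(-8)·(-2) − 0·8] + [0·3 − (-8)·(-2)]| = 40, so the area is 20.
Summing gcd(|Δx|,|Δy|) over the edges gives the boundary count: gcd(0,5) + gcd(8,10) + gcd(8,5) = 5+2+1 = 8.
Scaling by 4 multiplies the area by 4² = 16 (so the new area is 320) and multiplies the boundary lattice-point count by 4, giving 32.
By Pick's theorem, the interior count of the dilated polygon is 320 − 32/2 + 1 = 305.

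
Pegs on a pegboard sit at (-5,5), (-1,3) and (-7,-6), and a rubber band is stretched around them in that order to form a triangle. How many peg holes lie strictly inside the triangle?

The shoelace formula gives twice the area as |((-5)·3 − (-1)·5) + ((-1)·(-6) − (-7)·3) + ((-7)·5 − (-5)·(-6))| = 48, so the area is 24.
Summing gcd(|Δx|,|Δy|) over the edges gives the boundary count: gcd(4,2) + gcd(6,9) + gcd(2,11) = 2+3+1 = 6.
Pick's theorem gives I = A − B/2 + 1 = 24 − 6/2 + 1 = 22.

22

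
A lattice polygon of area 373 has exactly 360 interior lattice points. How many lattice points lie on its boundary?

28

Pick's theorem gives A = I + B/2 − 1, so B = 2(A − I + 1) = 2(373 − 360 + 1) = 28.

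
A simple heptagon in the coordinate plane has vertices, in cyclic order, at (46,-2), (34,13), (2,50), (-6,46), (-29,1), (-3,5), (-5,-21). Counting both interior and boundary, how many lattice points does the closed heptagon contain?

2499

Using the shoelace formula, 2A = |[46·13 − 34·(-2)] + [34·50 − 2·13] + [2·46 − (-6)·50] + [(-6)·1 − (-29)·46] + [(-29)·5 − (-3)·1] + [(-3)·(-21) − (-5)·5] + [(-5)·(-2) − 46·(-21)]| = 4982, so the area is 2491.
The number of boundary lattice points is Σ gcd(|Δx|,|Δy|) = gcd(12,15) + gcd(32,37) + gcd(8,4) + gcd(23,45) + gcd(26,4) + gcd(2,26) + gcd(51,19) = 3+1+4+1+2+2+1 = 14.
Pick's theorem gives I = A − B/2 + 1 = 2491 − 14/2 + 1 = 2485, so the closed region contains I + B = 2485 + 14 = 2499 lattice points.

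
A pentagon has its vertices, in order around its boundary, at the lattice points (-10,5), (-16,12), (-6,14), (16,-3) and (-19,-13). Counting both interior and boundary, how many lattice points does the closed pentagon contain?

454

Using the shoelace formula, 2A = |[(-10)·12 − (-16)·5] + [(-16)·14 − (-6)·12] + [(-6)·(-3) − 16·14] + [16·(-13) − (-19)·(-3)] + [(-19)·5 − (-10)·(-13)]| = 888, so the area is 444.
The number of boundary lattice points is Σ gcd(|Δx|,|Δy|) = gcd(6,7) + gcd(10,2) + gcd(22,17) + gcd(35,10) + gcd(9,18) = 1+2+1+5+9 = 18.
Pick's theorem gives I = A − B/2 + 1 = 444 − 18/2 + 1 = 436, so the closed region contains I + B = 436 + 18 = 454 lattice points.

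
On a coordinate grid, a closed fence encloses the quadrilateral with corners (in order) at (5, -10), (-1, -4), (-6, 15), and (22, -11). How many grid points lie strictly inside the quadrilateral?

245

Using the shoelace formula, 2A = |(5·(-4) − (-1)·(-10)) + ((-1)·15 − (-6)·(-4)) + ((-6)·(-11) − 22·15) + (22·(-10) − 5·(-11))| = 498, so the area is 249.
The number of boundary lattice points is Σ gcd(|Δx|,|Δy|) = gcd(6,6) + gcd(5,19) + gcd(28,26) + gcd(17,1) = 6+1+2+1 = 10.
Pick's theorem gives I = A − B/2 + 1 = 249 − 10/2 + 1 = 245.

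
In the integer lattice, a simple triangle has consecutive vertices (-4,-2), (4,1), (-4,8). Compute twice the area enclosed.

Using the shoelace formula, 2A = |((-4)·1 − 4·(-2)) + (4·8 − (-4)·1) + ((-4)·(-2) − (-4)·8)| = 80, so the area is 40.

80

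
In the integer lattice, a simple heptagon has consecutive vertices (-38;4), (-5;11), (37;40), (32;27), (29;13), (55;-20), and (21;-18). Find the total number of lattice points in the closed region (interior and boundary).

2064

The shoelace formula gives twice the area as |[(-38)·11 − (-5)·4] + [(-5)·40 − 37·11] + [37·27 − 32·40] + [32·13 − 29·27] + [29·(-20) − 55·13] + [55·(-18) − 21·(-20)] + [21·4 − (-38)·(-18)]| = 4118, so the area is 2059.
Summing gcd(|Δx|,|Δy|) over the edges gives the boundary count: gcd(33,7) + gcd(42,29) + gcd(5,13) + gcd(3,14) + gcd(26,33) + gcd(34,2) + gcd(59,22) = 1+1+1+1+1+2+1 = 8.
Pick's theorem gives I = A − B/2 + 1 = 2059 − 8/2 + 1 = 2056, so the closed region contains I + B = 2056 + 8 = 2064 lattice points.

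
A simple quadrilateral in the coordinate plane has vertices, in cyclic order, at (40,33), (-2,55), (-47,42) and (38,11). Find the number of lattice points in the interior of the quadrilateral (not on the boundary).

Using the shoelace formula, 2A = |(40·55 − (-2)·33) + ((-2)·42 − (-47)·55) + ((-47)·11 − 38·42) + (38·33 − 40·11)| = 3468, so the area is 1734.
Along each edge there are gcd(|Δx|,|Δy|)+1 lattice points, so counting each shared vertex once the boundary has gcd(42,22) + gcd(45,13) + gcd(85,31) + gcd(2,22) = 2+1+1+2 = 6.
By Pick's theorem A = I + B/2 − 1, so I = 1734 − 6/2 + 1 = 1732.

1732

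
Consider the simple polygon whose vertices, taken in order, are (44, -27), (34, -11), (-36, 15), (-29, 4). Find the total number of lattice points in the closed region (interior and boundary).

727

The shoelace formula gives twice the area as |(44·(-11) − 34·(-27)) + (34·15 − (-36)·(-11)) + ((-36)·4 − (-29)·15) + ((-29)·(-27) − 44·4)| = 1446, so the area is 723.
Along each edge there are gcd(|Δx|,|Δy|)+1 lattice points, so counting each shared vertex once the boundary has gcd(10,16) + gcd(70,26) + gcd(7,11) + gcd(73,31) = 2+2+1+1 = 6.
Pick's theorem gives I = A − B/2 + 1 = 723 − 6/2 + 1 = 721, so the closed region contains I + B = 721 + 6 = 727 lattice points.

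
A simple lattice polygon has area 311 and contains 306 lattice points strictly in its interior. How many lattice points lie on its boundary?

12

Pick's theorem gives A = I + B/2 − 1, so B = 2(A − I + 1) = 2(311 − 306 + 1) = 12.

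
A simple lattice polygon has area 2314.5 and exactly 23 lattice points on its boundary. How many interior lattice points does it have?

2304

From Pick's theorem, I = A − B/2 + 1 = 2314.5 − 23/2 + 1 = 2304.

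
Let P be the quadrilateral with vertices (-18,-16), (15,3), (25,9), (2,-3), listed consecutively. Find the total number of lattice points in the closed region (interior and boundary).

37

By the shoelace formula, twice the signed area is |[(-18)·3 − 15·(-16)] + [15·9 − 25·3] + [25·(-3) − 2·9] + [2·(-16) − (-18)·(-3)]| = 67, so the area is 67/2.
The number of boundary lattice points is Σ gcd(|Δx|,|Δy|) = gcd(33,19) + gcd(10,6) + gcd(23,12) + gcd(20,13) = 1+2+1+1 = 5.
Pick's theorem gives I = A − B/2 + 1 = 67/2 − 5/2 + 1 = 32, so the closed region contains I + B = 32 + 5 = 37 lattice points.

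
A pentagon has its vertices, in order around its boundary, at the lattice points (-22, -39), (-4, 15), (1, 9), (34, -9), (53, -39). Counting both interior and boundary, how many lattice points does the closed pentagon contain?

2363

By the shoelace formula, twice the signed area is |((-22)·15 − (-4)·(-39)) + ((-4)·9 − 1·15) + (1·(-9) − 34·9) + (34·(-39) − 53·(-9)) + (53·(-39) − (-22)·(-39))| = 4626, so the area is 2313.
Summing gcd(|Δx|,|Δy|) over the edges gives the boundary count: gcd(18,54) + gcd(5,6) + gcd(33,18) + gcd(19,30) + gcd(75,0) = 18+1+3+1+75 = 98.
Pick's theorem gives I = A − B/2 + 1 = 2313 − 98/2 + 1 = 2265, so the closed region contains I + B = 2265 + 98 = 2363 lattice points.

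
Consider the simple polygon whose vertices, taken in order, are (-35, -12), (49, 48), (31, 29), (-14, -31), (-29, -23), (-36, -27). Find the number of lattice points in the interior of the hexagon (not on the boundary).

By the shoelace formula, twice the signed area is |[(-35)·48 − 49·(-12)] + [49·29 − 31·48] + [31·(-31) − (-14)·29] + [(-14)·(-23) − (-29)·(-31)] + [(-29)·(-27) − (-36)·(-23)] + [(-36)·(-12) − (-35)·(-27)]| = 2849, so the area is 1424.5.
Summing gcd(|Δx|,|Δy|) over the edges gives the boundary count: gcd(84,60) + gcd(18,19) + gcd(45,60) + gcd(15,8) + gcd(7,4) + gcd(1,15) = 12+1+15+1+1+1 = 31.
By Pick's theorem A = I + B/2 − 1, so I = 1424.5 − 31/2 + 1 = 1410.

1410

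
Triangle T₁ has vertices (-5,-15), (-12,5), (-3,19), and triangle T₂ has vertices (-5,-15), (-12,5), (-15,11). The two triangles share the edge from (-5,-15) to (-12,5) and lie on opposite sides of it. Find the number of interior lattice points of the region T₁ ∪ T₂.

145

The union is the simple quadrilateral with vertices (-5,-15), (-3,19), (-12,5), (-15,11) in order.
The shoelace formula gives twice the area as |((-5)·19 − (-3)·(-15)) + ((-3)·5 − (-12)·19) + ((-12)·11 − (-15)·5) + ((-15)·(-15) − (-5)·11)| = 296, so the area is 148.
Along each edge there are gcd(|Δx|,|Δy|)+1 lattice points, so counting each shared vertex once the boundary has gcd(2,34) + gcd(9,14) + gcd(3,6) + gcd(10,26) = 2+1+3+2 = 8.
By Pick's theorem I = A − B/2 + 1 = 148 − 8/2 + 1 = 145.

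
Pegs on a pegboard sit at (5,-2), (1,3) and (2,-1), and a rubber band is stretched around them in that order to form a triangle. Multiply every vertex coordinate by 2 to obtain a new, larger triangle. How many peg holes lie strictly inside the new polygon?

20

Using the shoelace formula, 2A = |(5·3 − 1·(-2)) + (1·(-1) − 2·3) + (2·(-2) − 5·(-1))| = 11, so the area is 5.5.
The number of boundary lattice points is Σ gcd(|Δx|,|Δy|) = gcd(4,5) + gcd(1,4) + gcd(3,1) = 1+1+1 = 3.
Scaling by 2 multiplies the area by 2² = 4 (so the new area is 22) and multiplies the boundary lattice-point count by 2, giving 6.
By Pick's theorem, the interior count of the dilated polygon is 22 − 6/2 + 1 = 20.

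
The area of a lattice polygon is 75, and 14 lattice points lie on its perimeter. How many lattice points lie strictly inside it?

From Pick's theorem, I = A − B/2 + 1 = 75 − 14/2 + 1 = 69.

69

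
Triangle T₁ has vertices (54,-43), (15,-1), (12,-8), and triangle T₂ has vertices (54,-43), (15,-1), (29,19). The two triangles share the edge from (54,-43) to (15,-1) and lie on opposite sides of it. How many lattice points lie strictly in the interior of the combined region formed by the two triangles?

879

The union is the simple quadrilateral with vertices (54,-43), (12,-8), (15,-1), (29,19) in order.
Using the shoelace formula, 2A = |(54·(-8) − 12·(-43)) + (12·(-1) − 15·(-8)) + (15·19 − 29·(-1)) + (29·(-43) − 54·19)| = 1767, so the area is 883.5.
The number of boundary lattice points is Σ gcd(|Δx|,|Δy|) = gcd(42,35) + gcd(3,7) + gcd(14,20) + gcd(25,62) = 7+1+2+1 = 11.
By Pick's theorem I = A − B/2 + 1 = 883.5 − 11/2 + 1 = 879.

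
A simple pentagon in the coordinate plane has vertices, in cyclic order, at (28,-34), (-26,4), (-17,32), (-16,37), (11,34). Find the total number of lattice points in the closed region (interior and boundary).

Using the shoelace formula, 2A = |[28·4 − (-26)·(-34)] + [(-26)·32 − (-17)·4] + [(-17)·37 − (-16)·32] + [(-16)·34 − 11·37] + [11·(-34) − 28·34]| = 3930, so the area is 1965.
The number of boundary lattice points is Σ gcd(|Δx|,|Δy|) = gcd(54,38) + gcd(9,28) + gcd(1,5) + gcd(27,3) + gcd(17,68) = 2+1+1+3+17 = 24.
Pick's theorem gives I = A − B/2 + 1 = 1965 − 24/2 + 1 = 1954, so the closed region contains I + B = 1954 + 24 = 1978 lattice points.

1978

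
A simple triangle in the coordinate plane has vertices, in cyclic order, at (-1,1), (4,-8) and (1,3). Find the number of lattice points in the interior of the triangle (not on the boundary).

By the shoelace formula, twice the signed area is |((-1)·(-8) − 4·1) + (4·3 − 1·(-8)) + (1·1 − (-1)·3)| = 28, so the area is 14.
Along each edge there are gcd(|Δx|,|Δy|)+1 lattice points, so counting each shared vertex once the boundary has gcd(5,9) + gcd(3,11) + gcd(2,2) = 1+1+2 = 4.
By Pick's theorem A = I + B/2 − 1, so I = 14 − 4/2 + 1 = 13.

13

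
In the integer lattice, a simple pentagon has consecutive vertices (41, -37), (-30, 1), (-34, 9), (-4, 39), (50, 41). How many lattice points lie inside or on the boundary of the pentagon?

By the shoelace formula, twice the signed area is |[41·1 − (-30)·(-37)] + [(-30)·9 − (-34)·1] + [(-34)·39 − (-4)·9] + [(-4)·41 − 50·39] + [50·(-37) − 41·41]| = 8240, so the area is 4120.
The number of boundary lattice points is Σ gcd(|Δx|,|Δy|) = gcd(71,38) + gcd(4,8) + gcd(30,30) + gcd(54,2) + gcd(9,78) = 1+4+30+2+3 = 40.
Pick's theorem gives I = A − B/2 + 1 = 4120 − 40/2 + 1 = 4101, so the closed region contains I + B = 4101 + 40 = 4141 lattice points.

4141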